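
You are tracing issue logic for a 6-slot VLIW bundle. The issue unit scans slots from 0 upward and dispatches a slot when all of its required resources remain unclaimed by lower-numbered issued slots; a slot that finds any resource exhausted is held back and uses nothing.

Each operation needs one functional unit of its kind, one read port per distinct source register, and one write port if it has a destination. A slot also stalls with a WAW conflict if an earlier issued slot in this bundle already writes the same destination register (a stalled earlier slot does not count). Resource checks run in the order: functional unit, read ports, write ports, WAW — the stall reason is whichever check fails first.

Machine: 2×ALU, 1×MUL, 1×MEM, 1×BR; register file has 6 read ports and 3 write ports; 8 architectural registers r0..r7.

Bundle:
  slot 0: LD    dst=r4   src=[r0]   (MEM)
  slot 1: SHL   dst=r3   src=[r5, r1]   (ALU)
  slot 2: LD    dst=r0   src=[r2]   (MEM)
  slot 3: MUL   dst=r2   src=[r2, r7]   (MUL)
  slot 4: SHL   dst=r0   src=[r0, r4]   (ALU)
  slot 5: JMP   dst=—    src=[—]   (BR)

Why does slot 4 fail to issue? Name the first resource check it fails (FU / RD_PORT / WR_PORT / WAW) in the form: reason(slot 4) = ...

reason(slot 4) = RD_PORT

slot 0 (MEM): ISSUE — free A2,Mu1,Ld0,B1 rp5 wp2
slot 1 (ALU): ISSUE — free A1,Mu1,Ld0,B1 rp3 wp1
slot 2 (MEM): stall FU — free A1,Mu1,Ld0,B1 rp3 wp1
slot 3 (MUL): ISSUE — free A1,Mu0,Ld0,B1 rp1 wp0
slot 4 (ALU): stall RD_PORT — free A1,Mu0,Ld0,B1 rp1 wp0
slot 5 (BR): ISSUE — free A1,Mu0,Ld0,B0 rp1 wp0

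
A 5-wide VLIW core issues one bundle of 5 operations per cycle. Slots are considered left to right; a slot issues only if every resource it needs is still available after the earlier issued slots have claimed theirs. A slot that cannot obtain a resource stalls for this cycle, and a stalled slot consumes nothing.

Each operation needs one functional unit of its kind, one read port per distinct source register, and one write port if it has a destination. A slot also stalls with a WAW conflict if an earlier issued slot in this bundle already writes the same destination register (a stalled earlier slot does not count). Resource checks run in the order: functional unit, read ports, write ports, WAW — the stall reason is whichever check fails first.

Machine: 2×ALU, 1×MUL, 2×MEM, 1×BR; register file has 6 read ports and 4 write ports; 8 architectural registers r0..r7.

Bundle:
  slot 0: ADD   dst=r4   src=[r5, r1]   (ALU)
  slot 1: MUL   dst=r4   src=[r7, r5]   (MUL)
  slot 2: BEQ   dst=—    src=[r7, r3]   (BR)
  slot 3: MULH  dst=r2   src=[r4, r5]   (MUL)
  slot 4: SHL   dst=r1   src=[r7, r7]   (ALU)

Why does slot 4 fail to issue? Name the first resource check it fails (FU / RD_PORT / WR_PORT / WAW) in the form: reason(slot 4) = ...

  0. ALU→r4 ⇒ go  {1A/1Mu/2Ld/1B | 4r 3w}
  1. MUL→r4 ⇒ no(WAW)  {1A/1Mu/2Ld/1B | 4r 3w}
  2. BR ⇒ go  {1A/1Mu/2Ld/0B | 2r 3w}
  3. MUL→r2 ⇒ go  {1A/0Mu/2Ld/0B | 0r 2w}
  4. ALU→r1 ⇒ no(RD_PORT)  {1A/0Mu/2Ld/0B | 0r 2w}

reason(slot 4) = RD_PORT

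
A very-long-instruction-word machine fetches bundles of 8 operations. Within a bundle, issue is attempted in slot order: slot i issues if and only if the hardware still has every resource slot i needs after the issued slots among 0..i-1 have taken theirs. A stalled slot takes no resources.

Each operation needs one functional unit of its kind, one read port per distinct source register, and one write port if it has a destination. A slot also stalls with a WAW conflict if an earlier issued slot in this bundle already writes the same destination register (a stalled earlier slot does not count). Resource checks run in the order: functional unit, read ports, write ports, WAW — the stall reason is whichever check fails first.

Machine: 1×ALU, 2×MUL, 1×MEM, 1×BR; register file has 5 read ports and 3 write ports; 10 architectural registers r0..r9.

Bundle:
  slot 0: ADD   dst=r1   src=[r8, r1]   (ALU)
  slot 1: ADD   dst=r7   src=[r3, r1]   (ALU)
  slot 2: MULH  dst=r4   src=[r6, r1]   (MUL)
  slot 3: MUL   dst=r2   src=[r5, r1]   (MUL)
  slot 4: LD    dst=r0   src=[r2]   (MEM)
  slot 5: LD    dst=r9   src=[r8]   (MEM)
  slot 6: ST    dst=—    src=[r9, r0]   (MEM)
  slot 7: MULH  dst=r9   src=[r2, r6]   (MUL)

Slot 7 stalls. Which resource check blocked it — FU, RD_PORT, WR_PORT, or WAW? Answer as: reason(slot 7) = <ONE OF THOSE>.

[0] ALU needs rd=2 wr=1: ok; after: ALU=0 MUL=2 MEM=1 BR=1, R=3, W=2
[1] ALU needs rd=2 wr=1: FU; after: ALU=0 MUL=2 MEM=1 BR=1, R=3, W=2
[2] MUL needs rd=2 wr=1: ok; after: ALU=0 MUL=1 MEM=1 BR=1, R=1, W=1
[3] MUL needs rd=2 wr=1: RD_PORT; after: ALU=0 MUL=1 MEM=1 BR=1, R=1, W=1
[4] MEM needs rd=1 wr=1: ok; after: ALU=0 MUL=1 MEM=0 BR=1, R=0, W=0
[5] MEM needs rd=1 wr=1: FU; after: ALU=0 MUL=1 MEM=0 BR=1, R=0, W=0
[6] MEM needs rd=2 wr=0: FU; after: ALU=0 MUL=1 MEM=0 BR=1, R=0, W=0
[7] MUL needs rd=2 wr=1: RD_PORT; after: ALU=0 MUL=1 MEM=0 BR=1, R=0, W=0

reason(slot 7) = RD_PORT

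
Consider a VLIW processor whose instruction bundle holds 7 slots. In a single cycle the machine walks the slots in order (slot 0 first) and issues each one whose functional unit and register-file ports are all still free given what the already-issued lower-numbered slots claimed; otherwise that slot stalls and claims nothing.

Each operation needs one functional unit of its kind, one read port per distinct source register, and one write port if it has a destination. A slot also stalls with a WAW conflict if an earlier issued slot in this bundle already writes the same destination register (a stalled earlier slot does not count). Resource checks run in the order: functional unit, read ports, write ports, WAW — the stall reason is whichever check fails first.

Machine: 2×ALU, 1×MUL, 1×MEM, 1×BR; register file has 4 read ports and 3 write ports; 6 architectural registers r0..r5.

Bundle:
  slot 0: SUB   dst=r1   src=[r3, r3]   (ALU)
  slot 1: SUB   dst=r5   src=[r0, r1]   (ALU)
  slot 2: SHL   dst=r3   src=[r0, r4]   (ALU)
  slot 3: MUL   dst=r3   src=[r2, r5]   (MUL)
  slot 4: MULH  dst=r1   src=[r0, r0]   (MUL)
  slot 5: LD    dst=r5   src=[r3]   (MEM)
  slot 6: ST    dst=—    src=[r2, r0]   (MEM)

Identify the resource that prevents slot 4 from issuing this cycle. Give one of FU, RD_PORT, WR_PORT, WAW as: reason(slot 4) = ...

  0. ALU→r1 ⇒ go  {1A/1Mu/1Ld/1B | 3r 2w}
  1. ALU→r5 ⇒ go  {0A/1Mu/1Ld/1B | 1r 1w}
  2. ALU→r3 ⇒ no(FU)  {0A/1Mu/1Ld/1B | 1r 1w}
  3. MUL→r3 ⇒ no(RD_PORT)  {0A/1Mu/1Ld/1B | 1r 1w}
  4. MUL→r1 ⇒ no(WAW)  {0A/1Mu/1Ld/1B | 1r 1w}
  5. MEM→r5 ⇒ no(WAW)  {0A/1Mu/1Ld/1B | 1r 1w}
  6. MEM ⇒ no(RD_PORT)  {0A/1Mu/1Ld/1B | 1r 1w}

reason(slot 4) = WAW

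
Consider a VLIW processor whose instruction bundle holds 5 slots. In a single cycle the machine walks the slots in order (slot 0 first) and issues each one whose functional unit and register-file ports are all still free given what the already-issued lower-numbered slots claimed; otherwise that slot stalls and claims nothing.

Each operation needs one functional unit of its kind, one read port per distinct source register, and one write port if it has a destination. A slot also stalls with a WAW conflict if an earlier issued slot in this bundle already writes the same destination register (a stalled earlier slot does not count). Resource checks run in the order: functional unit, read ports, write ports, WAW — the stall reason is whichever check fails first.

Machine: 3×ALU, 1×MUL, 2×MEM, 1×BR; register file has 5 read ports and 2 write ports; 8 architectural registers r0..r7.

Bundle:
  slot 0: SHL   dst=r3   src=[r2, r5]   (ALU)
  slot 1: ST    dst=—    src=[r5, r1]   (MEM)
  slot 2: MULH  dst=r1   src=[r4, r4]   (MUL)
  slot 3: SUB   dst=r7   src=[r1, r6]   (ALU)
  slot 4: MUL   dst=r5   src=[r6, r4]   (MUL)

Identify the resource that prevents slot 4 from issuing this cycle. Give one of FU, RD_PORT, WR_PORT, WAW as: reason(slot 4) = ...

  0. ALU→r3 ⇒ go  {2A/1Mu/2Ld/1B | 3r 1w}
  1. MEM ⇒ go  {2A/1Mu/1Ld/1B | 1r 1w}
  2. MUL→r1 ⇒ go  {2A/0Mu/1Ld/1B | 0r 0w}
  3. ALU→r7 ⇒ no(RD_PORT)  {2A/0Mu/1Ld/1B | 0r 0w}
  4. MUL→r5 ⇒ no(FU)  {2A/0Mu/1Ld/1B | 0r 0w}

reason(slot 4) = FU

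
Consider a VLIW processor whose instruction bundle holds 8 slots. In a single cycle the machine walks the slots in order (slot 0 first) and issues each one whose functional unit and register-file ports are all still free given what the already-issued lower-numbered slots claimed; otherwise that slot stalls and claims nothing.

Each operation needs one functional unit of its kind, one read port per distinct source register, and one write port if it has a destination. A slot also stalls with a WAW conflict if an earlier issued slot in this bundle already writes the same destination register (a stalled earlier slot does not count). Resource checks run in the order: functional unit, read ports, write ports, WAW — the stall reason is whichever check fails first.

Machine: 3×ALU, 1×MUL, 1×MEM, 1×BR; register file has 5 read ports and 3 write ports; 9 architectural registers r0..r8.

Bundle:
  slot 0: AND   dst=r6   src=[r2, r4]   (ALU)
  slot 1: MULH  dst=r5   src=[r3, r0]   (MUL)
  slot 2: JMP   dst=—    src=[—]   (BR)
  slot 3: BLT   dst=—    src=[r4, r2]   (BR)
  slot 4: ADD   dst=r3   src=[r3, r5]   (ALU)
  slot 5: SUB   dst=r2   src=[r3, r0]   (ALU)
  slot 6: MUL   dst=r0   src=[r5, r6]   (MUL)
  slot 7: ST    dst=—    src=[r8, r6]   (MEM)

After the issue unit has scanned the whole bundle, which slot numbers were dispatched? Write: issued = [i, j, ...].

issued = [0, 1, 2]

[0] ALU needs rd=2 wr=1: ok; after: ALU=2 MUL=1 MEM=1 BR=1, R=3, W=2
[1] MUL needs rd=2 wr=1: ok; after: ALU=2 MUL=0 MEM=1 BR=1, R=1, W=1
[2] BR needs rd=0 wr=0: ok; after: ALU=2 MUL=0 MEM=1 BR=0, R=1, W=1
[3] BR needs rd=2 wr=0: FU; after: ALU=2 MUL=0 MEM=1 BR=0, R=1, W=1
[4] ALU needs rd=2 wr=1: RD_PORT; after: ALU=2 MUL=0 MEM=1 BR=0, R=1, W=1
[5] ALU needs rd=2 wr=1: RD_PORT; after: ALU=2 MUL=0 MEM=1 BR=0, R=1, W=1
[6] MUL needs rd=2 wr=1: FU; after: ALU=2 MUL=0 MEM=1 BR=0, R=1, W=1
[7] MEM needs rd=2 wr=0: RD_PORT; after: ALU=2 MUL=0 MEM=1 BR=0, R=1, W=1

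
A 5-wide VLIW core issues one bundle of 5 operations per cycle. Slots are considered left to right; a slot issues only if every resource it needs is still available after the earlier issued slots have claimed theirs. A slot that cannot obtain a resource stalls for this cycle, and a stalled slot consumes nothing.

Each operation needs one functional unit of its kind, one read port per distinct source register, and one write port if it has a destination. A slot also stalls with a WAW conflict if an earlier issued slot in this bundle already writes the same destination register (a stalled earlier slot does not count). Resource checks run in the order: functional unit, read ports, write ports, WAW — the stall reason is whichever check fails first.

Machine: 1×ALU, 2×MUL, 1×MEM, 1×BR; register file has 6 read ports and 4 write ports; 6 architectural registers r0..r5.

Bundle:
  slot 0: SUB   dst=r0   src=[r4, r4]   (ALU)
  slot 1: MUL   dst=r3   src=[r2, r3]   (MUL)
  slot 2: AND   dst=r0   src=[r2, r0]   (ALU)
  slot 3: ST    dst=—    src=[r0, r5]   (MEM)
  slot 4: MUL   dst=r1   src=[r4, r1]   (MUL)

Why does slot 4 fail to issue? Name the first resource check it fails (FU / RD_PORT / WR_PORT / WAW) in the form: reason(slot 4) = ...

reason(slot 4) = RD_PORT

#0 ALU src=r4,r4 dispatched  <A:0 Mu:2 Ld:1 B:1 rd:5 wr:3>
#1 MUL src=r2,r3 dispatched  <A:0 Mu:1 Ld:1 B:1 rd:3 wr:2>
#2 ALU src=r2,r0 held:FU  <A:0 Mu:1 Ld:1 B:1 rd:3 wr:2>
#3 MEM src=r0,r5 dispatched  <A:0 Mu:1 Ld:0 B:1 rd:1 wr:2>
#4 MUL src=r4,r1 held:RD_PORT  <A:0 Mu:1 Ld:0 B:1 rd:1 wr:2>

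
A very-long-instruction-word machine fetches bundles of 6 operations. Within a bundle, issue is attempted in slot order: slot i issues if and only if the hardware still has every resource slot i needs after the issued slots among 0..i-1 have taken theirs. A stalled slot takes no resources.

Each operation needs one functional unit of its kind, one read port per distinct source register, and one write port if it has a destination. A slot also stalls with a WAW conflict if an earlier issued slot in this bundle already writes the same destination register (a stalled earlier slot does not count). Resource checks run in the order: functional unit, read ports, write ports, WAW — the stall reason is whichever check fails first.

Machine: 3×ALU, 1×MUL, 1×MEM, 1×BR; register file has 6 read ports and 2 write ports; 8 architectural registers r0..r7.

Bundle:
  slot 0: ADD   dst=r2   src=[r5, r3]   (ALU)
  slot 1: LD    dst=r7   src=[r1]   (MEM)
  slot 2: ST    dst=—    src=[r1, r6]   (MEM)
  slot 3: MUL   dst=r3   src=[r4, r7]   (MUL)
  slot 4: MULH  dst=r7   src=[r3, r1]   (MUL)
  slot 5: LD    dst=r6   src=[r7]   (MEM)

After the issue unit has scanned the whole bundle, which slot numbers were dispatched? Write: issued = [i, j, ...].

slot 0 (ALU): ISSUE — free A2,Mu1,Ld1,B1 rp4 wp1
slot 1 (MEM): ISSUE — free A2,Mu1,Ld0,B1 rp3 wp0
slot 2 (MEM): stall FU — free A2,Mu1,Ld0,B1 rp3 wp0
slot 3 (MUL): stall WR_PORT — free A2,Mu1,Ld0,B1 rp3 wp0
slot 4 (MUL): stall WR_PORT — free A2,Mu1,Ld0,B1 rp3 wp0
slot 5 (MEM): stall FU — free A2,Mu1,Ld0,B1 rp3 wp0

issued = [0, 1]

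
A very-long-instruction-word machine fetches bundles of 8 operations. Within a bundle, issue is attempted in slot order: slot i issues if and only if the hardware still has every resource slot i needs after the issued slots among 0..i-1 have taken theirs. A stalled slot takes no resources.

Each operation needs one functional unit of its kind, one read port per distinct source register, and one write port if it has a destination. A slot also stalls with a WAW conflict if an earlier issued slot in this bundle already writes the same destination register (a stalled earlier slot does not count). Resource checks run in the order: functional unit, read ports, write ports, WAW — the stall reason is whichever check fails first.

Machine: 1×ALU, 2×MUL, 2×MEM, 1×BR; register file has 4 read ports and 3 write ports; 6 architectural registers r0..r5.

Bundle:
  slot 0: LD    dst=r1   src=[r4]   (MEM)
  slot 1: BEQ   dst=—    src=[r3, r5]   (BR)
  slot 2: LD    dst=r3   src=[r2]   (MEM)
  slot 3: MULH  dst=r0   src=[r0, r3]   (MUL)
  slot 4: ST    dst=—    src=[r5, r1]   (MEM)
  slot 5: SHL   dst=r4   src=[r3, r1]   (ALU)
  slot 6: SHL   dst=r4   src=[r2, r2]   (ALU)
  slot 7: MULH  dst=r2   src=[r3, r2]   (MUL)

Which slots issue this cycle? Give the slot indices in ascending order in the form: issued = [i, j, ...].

issued = [0, 1, 2]

(0) want 1×MEM +1rd +1wr — yes → AL1|MU2|ME1|BR1|rd3|wr2
(1) want 1×BR +2rd +0wr — yes → AL1|MU2|ME1|BR0|rd1|wr2
(2) want 1×MEM +1rd +1wr — yes → AL1|MU2|ME0|BR0|rd0|wr1
(3) want 1×MUL +2rd +1wr — RD_PORT → AL1|MU2|ME0|BR0|rd0|wr1
(4) want 1×MEM +2rd +0wr — FU → AL1|MU2|ME0|BR0|rd0|wr1
(5) want 1×ALU +2rd +1wr — RD_PORT → AL1|MU2|ME0|BR0|rd0|wr1
(6) want 1×ALU +1rd +1wr — RD_PORT → AL1|MU2|ME0|BR0|rd0|wr1
(7) want 1×MUL +2rd +1wr — RD_PORT → AL1|MU2|ME0|BR0|rd0|wr1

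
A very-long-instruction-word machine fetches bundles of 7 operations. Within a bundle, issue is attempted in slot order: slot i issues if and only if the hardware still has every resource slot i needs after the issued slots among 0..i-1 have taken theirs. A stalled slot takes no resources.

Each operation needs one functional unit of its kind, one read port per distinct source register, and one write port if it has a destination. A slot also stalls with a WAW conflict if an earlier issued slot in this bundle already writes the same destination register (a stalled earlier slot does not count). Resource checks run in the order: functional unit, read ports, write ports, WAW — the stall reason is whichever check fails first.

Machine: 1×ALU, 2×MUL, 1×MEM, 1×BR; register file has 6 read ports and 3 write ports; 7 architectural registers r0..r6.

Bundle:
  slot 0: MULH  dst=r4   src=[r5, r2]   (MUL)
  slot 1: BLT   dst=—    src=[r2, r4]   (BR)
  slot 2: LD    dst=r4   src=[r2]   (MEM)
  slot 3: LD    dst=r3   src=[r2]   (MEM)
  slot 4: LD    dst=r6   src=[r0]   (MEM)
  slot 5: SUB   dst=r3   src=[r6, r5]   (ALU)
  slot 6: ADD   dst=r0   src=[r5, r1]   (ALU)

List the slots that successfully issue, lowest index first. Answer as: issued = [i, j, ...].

(0) want 1×MUL +2rd +1wr — yes → AL1|MU1|ME1|BR1|rd4|wr2
(1) want 1×BR +2rd +0wr — yes → AL1|MU1|ME1|BR0|rd2|wr2
(2) want 1×MEM +1rd +1wr — WAW → AL1|MU1|ME1|BR0|rd2|wr2
(3) want 1×MEM +1rd +1wr — yes → AL1|MU1|ME0|BR0|rd1|wr1
(4) want 1×MEM +1rd +1wr — FU → AL1|MU1|ME0|BR0|rd1|wr1
(5) want 1×ALU +2rd +1wr — RD_PORT → AL1|MU1|ME0|BR0|rd1|wr1
(6) want 1×ALU +2rd +1wr — RD_PORT → AL1|MU1|ME0|BR0|rd1|wr1

issued = [0, 1, 3]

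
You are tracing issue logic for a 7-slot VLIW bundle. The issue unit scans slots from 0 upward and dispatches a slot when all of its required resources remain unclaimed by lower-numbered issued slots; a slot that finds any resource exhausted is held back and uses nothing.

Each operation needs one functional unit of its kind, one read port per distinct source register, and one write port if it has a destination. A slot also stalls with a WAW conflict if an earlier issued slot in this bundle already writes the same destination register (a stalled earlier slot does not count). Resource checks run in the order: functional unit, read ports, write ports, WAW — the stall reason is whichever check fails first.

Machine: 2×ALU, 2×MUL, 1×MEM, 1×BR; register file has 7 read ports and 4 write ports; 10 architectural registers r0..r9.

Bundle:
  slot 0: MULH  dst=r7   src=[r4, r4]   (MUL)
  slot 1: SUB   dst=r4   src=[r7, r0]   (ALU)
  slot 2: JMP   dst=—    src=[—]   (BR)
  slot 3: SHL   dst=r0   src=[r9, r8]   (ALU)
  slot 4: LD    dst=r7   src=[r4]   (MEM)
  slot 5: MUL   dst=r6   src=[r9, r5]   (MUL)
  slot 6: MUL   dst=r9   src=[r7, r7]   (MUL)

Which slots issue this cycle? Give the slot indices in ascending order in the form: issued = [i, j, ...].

issued = [0, 1, 2, 3, 5]

#0 MUL src=r4,r4 dispatched  <A:2 Mu:1 Ld:1 B:1 rd:6 wr:3>
#1 ALU src=r7,r0 dispatched  <A:1 Mu:1 Ld:1 B:1 rd:4 wr:2>
#2 BR src=- dispatched  <A:1 Mu:1 Ld:1 B:0 rd:4 wr:2>
#3 ALU src=r9,r8 dispatched  <A:0 Mu:1 Ld:1 B:0 rd:2 wr:1>
#4 MEM src=r4 held:WAW  <A:0 Mu:1 Ld:1 B:0 rd:2 wr:1>
#5 MUL src=r9,r5 dispatched  <A:0 Mu:0 Ld:1 B:0 rd:0 wr:0>
#6 MUL src=r7,r7 held:FU  <A:0 Mu:0 Ld:1 B:0 rd:0 wr:0>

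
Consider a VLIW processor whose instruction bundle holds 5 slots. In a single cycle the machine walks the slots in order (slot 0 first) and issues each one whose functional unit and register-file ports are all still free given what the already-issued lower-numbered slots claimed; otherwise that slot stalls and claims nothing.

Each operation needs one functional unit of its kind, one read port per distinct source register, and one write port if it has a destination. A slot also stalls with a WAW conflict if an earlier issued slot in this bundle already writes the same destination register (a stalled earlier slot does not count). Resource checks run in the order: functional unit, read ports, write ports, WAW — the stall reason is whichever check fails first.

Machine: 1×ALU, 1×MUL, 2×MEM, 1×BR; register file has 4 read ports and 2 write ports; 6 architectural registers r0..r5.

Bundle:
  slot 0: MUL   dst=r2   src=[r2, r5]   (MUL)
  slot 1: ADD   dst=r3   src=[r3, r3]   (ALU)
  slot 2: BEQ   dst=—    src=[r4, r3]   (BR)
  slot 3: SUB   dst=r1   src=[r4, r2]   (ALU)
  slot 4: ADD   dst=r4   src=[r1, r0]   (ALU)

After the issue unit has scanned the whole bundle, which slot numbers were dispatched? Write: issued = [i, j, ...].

issued = [0, 1]

  0. MUL→r2 ⇒ go  {1A/0Mu/2Ld/1B | 2r 1w}
  1. ALU→r3 ⇒ go  {0A/0Mu/2Ld/1B | 1r 0w}
  2. BR ⇒ no(RD_PORT)  {0A/0Mu/2Ld/1B | 1r 0w}
  3. ALU→r1 ⇒ no(FU)  {0A/0Mu/2Ld/1B | 1r 0w}
  4. ALU→r4 ⇒ no(FU)  {0A/0Mu/2Ld/1B | 1r 0w}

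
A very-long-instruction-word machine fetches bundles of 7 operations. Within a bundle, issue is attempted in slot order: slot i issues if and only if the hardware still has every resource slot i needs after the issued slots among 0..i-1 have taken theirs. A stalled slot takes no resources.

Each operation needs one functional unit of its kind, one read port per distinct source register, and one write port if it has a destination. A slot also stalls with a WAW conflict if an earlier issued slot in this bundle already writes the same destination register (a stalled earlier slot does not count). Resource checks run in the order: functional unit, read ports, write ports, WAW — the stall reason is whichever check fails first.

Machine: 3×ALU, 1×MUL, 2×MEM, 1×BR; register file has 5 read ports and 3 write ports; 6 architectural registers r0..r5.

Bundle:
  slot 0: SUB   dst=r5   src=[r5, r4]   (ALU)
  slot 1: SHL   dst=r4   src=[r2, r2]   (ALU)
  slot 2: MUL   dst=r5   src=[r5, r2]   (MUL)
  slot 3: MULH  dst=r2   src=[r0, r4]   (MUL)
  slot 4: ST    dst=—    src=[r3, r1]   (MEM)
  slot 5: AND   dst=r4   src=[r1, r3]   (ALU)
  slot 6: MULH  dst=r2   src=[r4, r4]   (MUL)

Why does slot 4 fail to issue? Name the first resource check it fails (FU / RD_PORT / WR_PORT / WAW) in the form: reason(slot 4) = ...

reason(slot 4) = RD_PORT

[0] ALU needs rd=2 wr=1: ok; after: ALU=2 MUL=1 MEM=2 BR=1, R=3, W=2
[1] ALU needs rd=1 wr=1: ok; after: ALU=1 MUL=1 MEM=2 BR=1, R=2, W=1
[2] MUL needs rd=2 wr=1: WAW; after: ALU=1 MUL=1 MEM=2 BR=1, R=2, W=1
[3] MUL needs rd=2 wr=1: ok; after: ALU=1 MUL=0 MEM=2 BR=1, R=0, W=0
[4] MEM needs rd=2 wr=0: RD_PORT; after: ALU=1 MUL=0 MEM=2 BR=1, R=0, W=0
[5] ALU needs rd=2 wr=1: RD_PORT; after: ALU=1 MUL=0 MEM=2 BR=1, R=0, W=0
[6] MUL needs rd=1 wr=1: FU; after: ALU=1 MUL=0 MEM=2 BR=1, R=0, W=0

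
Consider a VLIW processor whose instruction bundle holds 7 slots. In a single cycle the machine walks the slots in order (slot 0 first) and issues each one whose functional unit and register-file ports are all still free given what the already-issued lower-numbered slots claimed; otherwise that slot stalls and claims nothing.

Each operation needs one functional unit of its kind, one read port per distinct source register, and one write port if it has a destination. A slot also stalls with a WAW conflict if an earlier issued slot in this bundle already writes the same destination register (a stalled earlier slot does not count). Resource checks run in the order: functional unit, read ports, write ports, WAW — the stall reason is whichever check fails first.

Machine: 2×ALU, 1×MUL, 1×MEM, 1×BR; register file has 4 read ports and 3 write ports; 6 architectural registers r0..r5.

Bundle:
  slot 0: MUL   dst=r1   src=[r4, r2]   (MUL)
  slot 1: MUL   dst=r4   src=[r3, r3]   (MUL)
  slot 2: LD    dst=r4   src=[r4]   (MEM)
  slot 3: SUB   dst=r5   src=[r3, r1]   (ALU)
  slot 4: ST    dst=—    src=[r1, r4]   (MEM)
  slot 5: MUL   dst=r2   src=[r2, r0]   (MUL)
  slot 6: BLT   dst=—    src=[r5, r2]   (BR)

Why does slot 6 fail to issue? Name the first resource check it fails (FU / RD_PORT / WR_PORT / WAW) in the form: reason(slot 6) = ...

[0] MUL needs rd=2 wr=1: ok; after: ALU=2 MUL=0 MEM=1 BR=1, R=2, W=2
[1] MUL needs rd=1 wr=1: FU; after: ALU=2 MUL=0 MEM=1 BR=1, R=2, W=2
[2] MEM needs rd=1 wr=1: ok; after: ALU=2 MUL=0 MEM=0 BR=1, R=1, W=1
[3] ALU needs rd=2 wr=1: RD_PORT; after: ALU=2 MUL=0 MEM=0 BR=1, R=1, W=1
[4] MEM needs rd=2 wr=0: FU; after: ALU=2 MUL=0 MEM=0 BR=1, R=1, W=1
[5] MUL needs rd=2 wr=1: FU; after: ALU=2 MUL=0 MEM=0 BR=1, R=1, W=1
[6] BR needs rd=2 wr=0: RD_PORT; after: ALU=2 MUL=0 MEM=0 BR=1, R=1, W=1

reason(slot 6) = RD_PORT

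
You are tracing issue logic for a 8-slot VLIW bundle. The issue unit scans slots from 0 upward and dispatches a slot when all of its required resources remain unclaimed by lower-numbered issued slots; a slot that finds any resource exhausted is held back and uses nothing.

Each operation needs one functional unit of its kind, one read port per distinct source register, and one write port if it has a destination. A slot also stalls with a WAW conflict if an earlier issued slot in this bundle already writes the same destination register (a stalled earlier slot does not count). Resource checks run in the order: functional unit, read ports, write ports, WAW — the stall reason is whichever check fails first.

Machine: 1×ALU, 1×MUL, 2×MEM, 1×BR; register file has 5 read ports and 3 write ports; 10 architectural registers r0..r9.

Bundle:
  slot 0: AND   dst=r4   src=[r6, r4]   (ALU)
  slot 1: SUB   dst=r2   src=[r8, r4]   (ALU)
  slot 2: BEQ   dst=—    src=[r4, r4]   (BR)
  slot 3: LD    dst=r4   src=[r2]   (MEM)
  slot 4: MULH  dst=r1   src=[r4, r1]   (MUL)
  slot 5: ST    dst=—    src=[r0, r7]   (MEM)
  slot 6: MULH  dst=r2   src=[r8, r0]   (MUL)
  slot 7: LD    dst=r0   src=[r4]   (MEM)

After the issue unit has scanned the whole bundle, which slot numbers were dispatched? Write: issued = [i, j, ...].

issued = [0, 2, 4]

(0) want 1×ALU +2rd +1wr — yes → AL0|MU1|ME2|BR1|rd3|wr2
(1) want 1×ALU +2rd +1wr — FU → AL0|MU1|ME2|BR1|rd3|wr2
(2) want 1×BR +1rd +0wr — yes → AL0|MU1|ME2|BR0|rd2|wr2
(3) want 1×MEM +1rd +1wr — WAW → AL0|MU1|ME2|BR0|rd2|wr2
(4) want 1×MUL +2rd +1wr — yes → AL0|MU0|ME2|BR0|rd0|wr1
(5) want 1×MEM +2rd +0wr — RD_PORT → AL0|MU0|ME2|BR0|rd0|wr1
(6) want 1×MUL +2rd +1wr — FU → AL0|MU0|ME2|BR0|rd0|wr1
(7) want 1×MEM +1rd +1wr — RD_PORT → AL0|MU0|ME2|BR0|rd0|wr1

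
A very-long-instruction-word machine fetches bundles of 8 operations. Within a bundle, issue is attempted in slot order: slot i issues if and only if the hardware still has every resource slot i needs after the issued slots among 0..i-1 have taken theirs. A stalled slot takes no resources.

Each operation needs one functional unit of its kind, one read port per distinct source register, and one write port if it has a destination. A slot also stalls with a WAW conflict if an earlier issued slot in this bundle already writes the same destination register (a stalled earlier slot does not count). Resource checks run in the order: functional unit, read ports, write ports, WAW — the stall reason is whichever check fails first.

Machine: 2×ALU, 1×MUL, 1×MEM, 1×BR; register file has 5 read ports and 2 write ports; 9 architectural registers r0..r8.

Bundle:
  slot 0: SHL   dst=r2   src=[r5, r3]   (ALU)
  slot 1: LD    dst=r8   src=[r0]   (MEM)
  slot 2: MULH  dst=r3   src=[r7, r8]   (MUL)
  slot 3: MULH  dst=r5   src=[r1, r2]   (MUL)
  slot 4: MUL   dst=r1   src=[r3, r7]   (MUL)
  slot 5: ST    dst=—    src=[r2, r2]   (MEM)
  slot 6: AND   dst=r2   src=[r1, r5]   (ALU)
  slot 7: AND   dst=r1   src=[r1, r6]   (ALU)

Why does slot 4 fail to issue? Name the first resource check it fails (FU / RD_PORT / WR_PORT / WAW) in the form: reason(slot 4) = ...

reason(slot 4) = WR_PORT

  0. ALU→r2 ⇒ go  {1A/1Mu/1Ld/1B | 3r 1w}
  1. MEM→r8 ⇒ go  {1A/1Mu/0Ld/1B | 2r 0w}
  2. MUL→r3 ⇒ no(WR_PORT)  {1A/1Mu/0Ld/1B | 2r 0w}
  3. MUL→r5 ⇒ no(WR_PORT)  {1A/1Mu/0Ld/1B | 2r 0w}
  4. MUL→r1 ⇒ no(WR_PORT)  {1A/1Mu/0Ld/1B | 2r 0w}
  5. MEM ⇒ no(FU)  {1A/1Mu/0Ld/1B | 2r 0w}
  6. ALU→r2 ⇒ no(WR_PORT)  {1A/1Mu/0Ld/1B | 2r 0w}
  7. ALU→r1 ⇒ no(WR_PORT)  {1A/1Mu/0Ld/1B | 2r 0w}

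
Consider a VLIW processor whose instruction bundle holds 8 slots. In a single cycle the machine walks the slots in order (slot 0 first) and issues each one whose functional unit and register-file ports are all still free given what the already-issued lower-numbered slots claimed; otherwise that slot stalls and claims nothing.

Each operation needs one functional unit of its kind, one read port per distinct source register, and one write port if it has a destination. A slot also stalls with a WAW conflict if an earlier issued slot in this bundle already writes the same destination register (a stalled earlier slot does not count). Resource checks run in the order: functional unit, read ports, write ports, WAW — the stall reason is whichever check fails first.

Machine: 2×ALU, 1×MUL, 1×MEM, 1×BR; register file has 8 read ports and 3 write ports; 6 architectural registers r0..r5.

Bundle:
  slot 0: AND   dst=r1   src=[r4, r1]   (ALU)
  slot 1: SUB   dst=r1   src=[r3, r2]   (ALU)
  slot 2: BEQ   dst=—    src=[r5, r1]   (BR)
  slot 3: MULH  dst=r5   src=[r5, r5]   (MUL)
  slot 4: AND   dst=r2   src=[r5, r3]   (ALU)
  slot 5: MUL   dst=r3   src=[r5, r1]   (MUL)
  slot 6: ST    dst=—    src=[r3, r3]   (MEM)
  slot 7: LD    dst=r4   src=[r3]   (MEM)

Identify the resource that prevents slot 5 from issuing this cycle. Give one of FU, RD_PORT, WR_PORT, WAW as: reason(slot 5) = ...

[0] ALU needs rd=2 wr=1: ok; after: ALU=1 MUL=1 MEM=1 BR=1, R=6, W=2
[1] ALU needs rd=2 wr=1: WAW; after: ALU=1 MUL=1 MEM=1 BR=1, R=6, W=2
[2] BR needs rd=2 wr=0: ok; after: ALU=1 MUL=1 MEM=1 BR=0, R=4, W=2
[3] MUL needs rd=1 wr=1: ok; after: ALU=1 MUL=0 MEM=1 BR=0, R=3, W=1
[4] ALU needs rd=2 wr=1: ok; after: ALU=0 MUL=0 MEM=1 BR=0, R=1, W=0
[5] MUL needs rd=2 wr=1: FU; after: ALU=0 MUL=0 MEM=1 BR=0, R=1, W=0
[6] MEM needs rd=1 wr=0: ok; after: ALU=0 MUL=0 MEM=0 BR=0, R=0, W=0
[7] MEM needs rd=1 wr=1: FU; after: ALU=0 MUL=0 MEM=0 BR=0, R=0, W=0

reason(slot 5) = FU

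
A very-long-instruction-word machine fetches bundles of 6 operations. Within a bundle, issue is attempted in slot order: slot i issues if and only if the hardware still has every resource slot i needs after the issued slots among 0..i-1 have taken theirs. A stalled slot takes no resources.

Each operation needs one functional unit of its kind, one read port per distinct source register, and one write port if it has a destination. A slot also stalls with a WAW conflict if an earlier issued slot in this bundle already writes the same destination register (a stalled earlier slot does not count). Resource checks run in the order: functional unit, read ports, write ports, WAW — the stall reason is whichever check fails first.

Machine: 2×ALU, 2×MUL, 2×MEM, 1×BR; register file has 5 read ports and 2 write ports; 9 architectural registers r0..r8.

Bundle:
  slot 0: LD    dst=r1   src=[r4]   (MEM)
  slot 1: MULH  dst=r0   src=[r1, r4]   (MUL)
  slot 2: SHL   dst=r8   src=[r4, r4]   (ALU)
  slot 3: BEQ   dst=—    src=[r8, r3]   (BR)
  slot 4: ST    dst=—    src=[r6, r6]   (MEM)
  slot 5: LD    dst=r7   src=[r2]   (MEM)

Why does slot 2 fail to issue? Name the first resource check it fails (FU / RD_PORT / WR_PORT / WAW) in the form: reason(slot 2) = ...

slot 0 (MEM): ISSUE — free A2,Mu2,Ld1,B1 rp4 wp1
slot 1 (MUL): ISSUE — free A2,Mu1,Ld1,B1 rp2 wp0
slot 2 (ALU): stall WR_PORT — free A2,Mu1,Ld1,B1 rp2 wp0
slot 3 (BR): ISSUE — free A2,Mu1,Ld1,B0 rp0 wp0
slot 4 (MEM): stall RD_PORT — free A2,Mu1,Ld1,B0 rp0 wp0
slot 5 (MEM): stall RD_PORT — free A2,Mu1,Ld1,B0 rp0 wp0

reason(slot 2) = WR_PORT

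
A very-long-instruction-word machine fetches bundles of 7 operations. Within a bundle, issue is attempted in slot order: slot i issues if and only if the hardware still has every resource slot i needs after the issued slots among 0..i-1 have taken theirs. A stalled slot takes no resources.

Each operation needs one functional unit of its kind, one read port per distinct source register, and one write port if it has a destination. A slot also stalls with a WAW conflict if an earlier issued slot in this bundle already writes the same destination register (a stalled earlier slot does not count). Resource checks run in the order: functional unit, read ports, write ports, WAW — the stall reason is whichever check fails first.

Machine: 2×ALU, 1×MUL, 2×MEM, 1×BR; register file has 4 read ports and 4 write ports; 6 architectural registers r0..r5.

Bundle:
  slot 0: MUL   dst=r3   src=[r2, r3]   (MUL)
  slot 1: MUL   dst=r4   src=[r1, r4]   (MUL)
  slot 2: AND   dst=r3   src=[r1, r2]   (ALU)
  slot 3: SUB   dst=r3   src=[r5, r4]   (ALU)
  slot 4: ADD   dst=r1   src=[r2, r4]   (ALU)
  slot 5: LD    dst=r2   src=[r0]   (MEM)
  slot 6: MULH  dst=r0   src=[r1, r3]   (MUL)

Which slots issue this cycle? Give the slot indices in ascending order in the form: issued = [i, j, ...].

[0] MUL needs rd=2 wr=1: ok; after: ALU=2 MUL=0 MEM=2 BR=1, R=2, W=3
[1] MUL needs rd=2 wr=1: FU; after: ALU=2 MUL=0 MEM=2 BR=1, R=2, W=3
[2] ALU needs rd=2 wr=1: WAW; after: ALU=2 MUL=0 MEM=2 BR=1, R=2, W=3
[3] ALU needs rd=2 wr=1: WAW; after: ALU=2 MUL=0 MEM=2 BR=1, R=2, W=3
[4] ALU needs rd=2 wr=1: ok; after: ALU=1 MUL=0 MEM=2 BR=1, R=0, W=2
[5] MEM needs rd=1 wr=1: RD_PORT; after: ALU=1 MUL=0 MEM=2 BR=1, R=0, W=2
[6] MUL needs rd=2 wr=1: FU; after: ALU=1 MUL=0 MEM=2 BR=1, R=0, W=2

issued = [0, 4]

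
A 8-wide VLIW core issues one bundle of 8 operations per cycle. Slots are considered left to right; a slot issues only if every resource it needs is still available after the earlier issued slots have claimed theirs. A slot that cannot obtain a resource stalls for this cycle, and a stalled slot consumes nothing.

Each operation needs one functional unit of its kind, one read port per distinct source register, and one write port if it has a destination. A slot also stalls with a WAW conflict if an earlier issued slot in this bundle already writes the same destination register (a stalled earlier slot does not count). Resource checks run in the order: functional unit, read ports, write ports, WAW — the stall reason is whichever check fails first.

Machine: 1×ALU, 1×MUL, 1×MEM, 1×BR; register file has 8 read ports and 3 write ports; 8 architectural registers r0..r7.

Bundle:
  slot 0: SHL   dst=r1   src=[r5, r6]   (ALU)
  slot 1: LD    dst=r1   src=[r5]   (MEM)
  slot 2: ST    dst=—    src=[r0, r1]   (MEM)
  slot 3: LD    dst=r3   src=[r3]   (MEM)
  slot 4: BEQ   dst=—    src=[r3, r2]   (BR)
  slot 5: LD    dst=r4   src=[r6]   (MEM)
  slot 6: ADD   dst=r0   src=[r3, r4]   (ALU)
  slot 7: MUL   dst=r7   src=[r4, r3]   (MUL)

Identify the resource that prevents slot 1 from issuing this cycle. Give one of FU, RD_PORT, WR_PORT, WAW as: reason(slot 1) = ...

[0] ALU needs rd=2 wr=1: ok; after: ALU=0 MUL=1 MEM=1 BR=1, R=6, W=2
[1] MEM needs rd=1 wr=1: WAW; after: ALU=0 MUL=1 MEM=1 BR=1, R=6, W=2
[2] MEM needs rd=2 wr=0: ok; after: ALU=0 MUL=1 MEM=0 BR=1, R=4, W=2
[3] MEM needs rd=1 wr=1: FU; after: ALU=0 MUL=1 MEM=0 BR=1, R=4, W=2
[4] BR needs rd=2 wr=0: ok; after: ALU=0 MUL=1 MEM=0 BR=0, R=2, W=2
[5] MEM needs rd=1 wr=1: FU; after: ALU=0 MUL=1 MEM=0 BR=0, R=2, W=2
[6] ALU needs rd=2 wr=1: FU; after: ALU=0 MUL=1 MEM=0 BR=0, R=2, W=2
[7] MUL needs rd=2 wr=1: ok; after: ALU=0 MUL=0 MEM=0 BR=0, R=0, W=1

reason(slot 1) = WAW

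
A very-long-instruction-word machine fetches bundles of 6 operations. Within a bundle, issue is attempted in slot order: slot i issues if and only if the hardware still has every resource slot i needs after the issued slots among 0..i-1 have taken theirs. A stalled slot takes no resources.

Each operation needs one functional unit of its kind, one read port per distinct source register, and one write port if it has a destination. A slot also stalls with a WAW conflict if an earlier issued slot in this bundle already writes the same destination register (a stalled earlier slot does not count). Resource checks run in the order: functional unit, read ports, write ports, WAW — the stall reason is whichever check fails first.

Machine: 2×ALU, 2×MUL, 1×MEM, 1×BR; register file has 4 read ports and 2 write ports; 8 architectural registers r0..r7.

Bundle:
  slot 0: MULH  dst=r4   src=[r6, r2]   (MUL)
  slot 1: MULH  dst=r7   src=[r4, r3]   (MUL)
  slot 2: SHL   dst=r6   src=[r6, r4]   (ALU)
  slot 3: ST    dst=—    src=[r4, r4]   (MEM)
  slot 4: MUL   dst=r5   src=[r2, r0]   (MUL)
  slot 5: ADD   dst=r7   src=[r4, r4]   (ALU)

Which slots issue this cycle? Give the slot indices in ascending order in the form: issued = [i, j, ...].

[0] MUL needs rd=2 wr=1: ok; after: ALU=2 MUL=1 MEM=1 BR=1, R=2, W=1
[1] MUL needs rd=2 wr=1: ok; after: ALU=2 MUL=0 MEM=1 BR=1, R=0, W=0
[2] ALU needs rd=2 wr=1: RD_PORT; after: ALU=2 MUL=0 MEM=1 BR=1, R=0, W=0
[3] MEM needs rd=1 wr=0: RD_PORT; after: ALU=2 MUL=0 MEM=1 BR=1, R=0, W=0
[4] MUL needs rd=2 wr=1: FU; after: ALU=2 MUL=0 MEM=1 BR=1, R=0, W=0
[5] ALU needs rd=1 wr=1: RD_PORT; after: ALU=2 MUL=0 MEM=1 BR=1, R=0, W=0

issued = [0, 1]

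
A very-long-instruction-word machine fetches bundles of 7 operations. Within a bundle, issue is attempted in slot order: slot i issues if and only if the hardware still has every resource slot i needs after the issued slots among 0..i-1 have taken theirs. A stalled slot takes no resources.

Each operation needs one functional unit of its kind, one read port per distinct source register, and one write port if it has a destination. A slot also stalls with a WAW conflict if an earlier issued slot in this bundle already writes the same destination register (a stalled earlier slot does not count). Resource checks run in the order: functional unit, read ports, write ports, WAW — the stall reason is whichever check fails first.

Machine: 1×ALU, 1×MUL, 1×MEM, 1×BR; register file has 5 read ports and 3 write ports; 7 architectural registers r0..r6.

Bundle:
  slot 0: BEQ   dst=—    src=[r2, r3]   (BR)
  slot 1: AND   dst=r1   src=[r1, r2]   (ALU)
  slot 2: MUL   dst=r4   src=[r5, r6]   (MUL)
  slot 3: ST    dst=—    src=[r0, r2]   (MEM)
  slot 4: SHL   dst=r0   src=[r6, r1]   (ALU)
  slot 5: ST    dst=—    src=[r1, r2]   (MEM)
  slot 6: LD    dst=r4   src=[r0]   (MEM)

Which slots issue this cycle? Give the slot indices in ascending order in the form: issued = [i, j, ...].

[0] BR needs rd=2 wr=0: ok; after: ALU=1 MUL=1 MEM=1 BR=0, R=3, W=3
[1] ALU needs rd=2 wr=1: ok; after: ALU=0 MUL=1 MEM=1 BR=0, R=1, W=2
[2] MUL needs rd=2 wr=1: RD_PORT; after: ALU=0 MUL=1 MEM=1 BR=0, R=1, W=2
[3] MEM needs rd=2 wr=0: RD_PORT; after: ALU=0 MUL=1 MEM=1 BR=0, R=1, W=2
[4] ALU needs rd=2 wr=1: FU; after: ALU=0 MUL=1 MEM=1 BR=0, R=1, W=2
[5] MEM needs rd=2 wr=0: RD_PORT; after: ALU=0 MUL=1 MEM=1 BR=0, R=1, W=2
[6] MEM needs rd=1 wr=1: ok; after: ALU=0 MUL=1 MEM=0 BR=0, R=0, W=1

issued = [0, 1, 6]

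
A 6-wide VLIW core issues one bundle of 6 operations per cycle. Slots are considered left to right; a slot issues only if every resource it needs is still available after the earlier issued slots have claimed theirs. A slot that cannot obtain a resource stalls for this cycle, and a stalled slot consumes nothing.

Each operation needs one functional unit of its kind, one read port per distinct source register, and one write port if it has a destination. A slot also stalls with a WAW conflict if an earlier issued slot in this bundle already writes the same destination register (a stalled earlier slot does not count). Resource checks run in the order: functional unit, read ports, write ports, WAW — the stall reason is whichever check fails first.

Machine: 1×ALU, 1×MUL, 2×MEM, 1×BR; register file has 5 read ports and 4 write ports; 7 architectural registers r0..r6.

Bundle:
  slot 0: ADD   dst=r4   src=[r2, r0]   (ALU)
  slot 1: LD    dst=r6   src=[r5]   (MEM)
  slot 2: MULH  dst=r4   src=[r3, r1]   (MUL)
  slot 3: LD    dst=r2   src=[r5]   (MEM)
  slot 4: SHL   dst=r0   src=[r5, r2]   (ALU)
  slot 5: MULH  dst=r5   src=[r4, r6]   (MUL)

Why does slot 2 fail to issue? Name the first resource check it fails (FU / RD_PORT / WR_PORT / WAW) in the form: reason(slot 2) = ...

  0. ALU→r4 ⇒ go  {0A/1Mu/2Ld/1B | 3r 3w}
  1. MEM→r6 ⇒ go  {0A/1Mu/1Ld/1B | 2r 2w}
  2. MUL→r4 ⇒ no(WAW)  {0A/1Mu/1Ld/1B | 2r 2w}
  3. MEM→r2 ⇒ go  {0A/1Mu/0Ld/1B | 1r 1w}
  4. ALU→r0 ⇒ no(FU)  {0A/1Mu/0Ld/1B | 1r 1w}
  5. MUL→r5 ⇒ no(RD_PORT)  {0A/1Mu/0Ld/1B | 1r 1w}

reason(slot 2) = WAW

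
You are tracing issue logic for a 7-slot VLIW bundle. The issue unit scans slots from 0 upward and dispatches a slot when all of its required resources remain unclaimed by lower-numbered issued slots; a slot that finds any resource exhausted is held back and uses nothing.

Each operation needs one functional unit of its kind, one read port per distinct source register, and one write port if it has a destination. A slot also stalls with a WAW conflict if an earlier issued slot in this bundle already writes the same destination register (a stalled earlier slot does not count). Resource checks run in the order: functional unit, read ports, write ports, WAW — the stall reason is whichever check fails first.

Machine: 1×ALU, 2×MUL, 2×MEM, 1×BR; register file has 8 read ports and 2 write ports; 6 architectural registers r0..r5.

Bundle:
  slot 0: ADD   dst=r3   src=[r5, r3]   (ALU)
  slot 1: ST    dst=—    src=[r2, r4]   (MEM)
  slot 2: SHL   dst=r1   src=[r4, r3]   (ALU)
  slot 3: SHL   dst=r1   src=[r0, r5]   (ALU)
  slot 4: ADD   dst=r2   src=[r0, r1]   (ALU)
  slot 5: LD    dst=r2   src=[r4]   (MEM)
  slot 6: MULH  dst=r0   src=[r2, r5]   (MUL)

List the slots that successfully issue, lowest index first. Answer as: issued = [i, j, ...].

issued = [0, 1, 5]

[0] ALU needs rd=2 wr=1: ok; after: ALU=0 MUL=2 MEM=2 BR=1, R=6, W=1
[1] MEM needs rd=2 wr=0: ok; after: ALU=0 MUL=2 MEM=1 BR=1, R=4, W=1
[2] ALU needs rd=2 wr=1: FU; after: ALU=0 MUL=2 MEM=1 BR=1, R=4, W=1
[3] ALU needs rd=2 wr=1: FU; after: ALU=0 MUL=2 MEM=1 BR=1, R=4, W=1
[4] ALU needs rd=2 wr=1: FU; after: ALU=0 MUL=2 MEM=1 BR=1, R=4, W=1
[5] MEM needs rd=1 wr=1: ok; after: ALU=0 MUL=2 MEM=0 BR=1, R=3, W=0
[6] MUL needs rd=2 wr=1: WR_PORT; after: ALU=0 MUL=2 MEM=0 BR=1, R=3, W=0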